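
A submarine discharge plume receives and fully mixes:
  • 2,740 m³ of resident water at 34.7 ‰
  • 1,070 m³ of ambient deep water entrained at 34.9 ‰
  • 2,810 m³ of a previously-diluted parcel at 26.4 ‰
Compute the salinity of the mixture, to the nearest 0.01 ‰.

By conservation of dissolved salt,
salt = 2,740×34.7 + 1,070×34.9 + 2,810×26.4 = 95,078 + 37,343 + 74,184 = 206,605
volume = 2,740 + 1,070 + 2,810 = 6,620 m³
S = 206,605 / 6,620 = 31.2092 ‰

31.21 ‰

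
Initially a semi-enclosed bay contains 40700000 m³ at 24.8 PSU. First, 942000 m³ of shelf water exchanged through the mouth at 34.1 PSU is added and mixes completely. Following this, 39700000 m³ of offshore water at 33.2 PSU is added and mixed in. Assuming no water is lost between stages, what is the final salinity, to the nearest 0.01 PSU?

Weighted by volume,
Initial salt = 40,700,000×24.8 = 1,009,360,000
After stage 1: salt = 1,009,360,000 + 942,000×34.1 = 1,041,482,200; volume = 41,642,000 m³; S = 25.01 PSU
After stage 2: salt = 1,041,482,200 + 39,700,000×33.2 = 2,359,522,200; volume = 81,342,000 m³
S = 2,359,522,200 / 81,342,000 = 29.0074 PSU

29.01 PSU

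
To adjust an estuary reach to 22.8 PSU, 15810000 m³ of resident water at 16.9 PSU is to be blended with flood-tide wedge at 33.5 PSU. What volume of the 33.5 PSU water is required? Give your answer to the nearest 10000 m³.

8720000 m³

Salt balance: 15,810,000×16.9 + V×33.5 = (15,810,000+V)×22.8
267,189,000 + 33.5V = 360,468,000 + 22.8V
93,279,000 = 10.7V
V = 8,717,663.55 m³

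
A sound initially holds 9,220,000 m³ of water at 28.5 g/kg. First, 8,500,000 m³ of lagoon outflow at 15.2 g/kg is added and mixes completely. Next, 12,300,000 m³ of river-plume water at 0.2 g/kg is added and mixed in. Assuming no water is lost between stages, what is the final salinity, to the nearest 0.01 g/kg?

13.14 g/kg

Mass of salt is conserved:
Initial salt = 9,220,000×28.5 = 262,770,000
After stage 1: salt = 262,770,000 + 8,500,000×15.2 = 391,970,000; volume = 17,720,000 m³; S = 22.12 g/kg
After stage 2: salt = 391,970,000 + 12,300,000×0.2 = 394,430,000; volume = 30,020,000 m³
S = 394,430,000 / 30,020,000 = 13.1389 g/kg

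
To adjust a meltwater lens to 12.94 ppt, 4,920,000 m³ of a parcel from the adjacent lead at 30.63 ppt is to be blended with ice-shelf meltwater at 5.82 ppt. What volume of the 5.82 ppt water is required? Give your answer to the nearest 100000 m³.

12200000 m³

Salt balance: 4,920,000×30.63 + V×5.82 = (4,920,000+V)×12.94
150,699,600 + 5.82V = 63,664,800 + 12.94V
87,034,800 = 7.12V
V = 12,223,988.76 m³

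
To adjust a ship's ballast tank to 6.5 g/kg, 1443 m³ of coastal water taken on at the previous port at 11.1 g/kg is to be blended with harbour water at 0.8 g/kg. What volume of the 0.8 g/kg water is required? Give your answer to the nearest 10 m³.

1160 m³

Salt balance: 1,443×11.1 + V×0.8 = (1,443+V)×6.5
16,017.3 + 0.8V = 9,379.5 + 6.5V
6,637.8 = 5.7V
V = 1,164.53 m³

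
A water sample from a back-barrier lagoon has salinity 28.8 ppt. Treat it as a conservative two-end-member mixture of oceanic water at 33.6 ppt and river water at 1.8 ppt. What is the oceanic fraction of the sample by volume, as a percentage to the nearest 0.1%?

Let g be the oceanic fraction. Salt balance per unit volume:
g×33.6 + (1−g)×1.8 = 28.8
g = (28.8 − 1.8) / (33.6 − 1.8) = 27/31.8 = 0.8491

84.9%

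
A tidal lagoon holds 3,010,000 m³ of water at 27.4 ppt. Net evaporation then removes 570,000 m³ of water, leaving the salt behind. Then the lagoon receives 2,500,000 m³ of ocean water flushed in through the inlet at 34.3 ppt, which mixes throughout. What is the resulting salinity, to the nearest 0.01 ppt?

34.05 ppt

After evaporation: salt = 3,010,000×27.4 = 82,474,000; volume = 3,010,000 − 570,000 = 2,440,000 m³
After mixing: salt = 82,474,000 + 2,500,000×34.3 = 168,224,000; volume = 2,440,000 + 2,500,000 = 4,940,000 m³
S = 168,224,000 / 4,940,000 = 34.0534 ppt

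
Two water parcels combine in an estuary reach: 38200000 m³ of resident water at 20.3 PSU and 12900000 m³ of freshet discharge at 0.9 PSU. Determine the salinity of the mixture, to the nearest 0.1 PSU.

15.4 PSU

By conservation of dissolved salt,
salt = 38,200,000×20.3 + 12,900,000×0.9 = 775,460,000 + 11,610,000 = 787,070,000
volume = 38,200,000 + 12,900,000 = 51,100,000 m³
S = 787,070,000 / 51,100,000 = 15.403 PSU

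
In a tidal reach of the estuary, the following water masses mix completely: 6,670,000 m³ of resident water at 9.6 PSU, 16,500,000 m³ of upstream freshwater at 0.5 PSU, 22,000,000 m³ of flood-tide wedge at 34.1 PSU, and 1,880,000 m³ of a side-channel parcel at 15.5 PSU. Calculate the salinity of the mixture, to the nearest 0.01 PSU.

18.10 PSU

Weighted by volume,
salt = 6,670,000×9.6 + 16,500,000×0.5 + 22,000,000×34.1 + 1,880,000×15.5 = 64,032,000 + 8,250,000 + 750,200,000 + 29,140,000 = 851,622,000
volume = 6,670,000 + 16,500,000 + 22,000,000 + 1,880,000 = 47,050,000 m³
S = 851,622,000 / 47,050,000 = 18.1004 PSU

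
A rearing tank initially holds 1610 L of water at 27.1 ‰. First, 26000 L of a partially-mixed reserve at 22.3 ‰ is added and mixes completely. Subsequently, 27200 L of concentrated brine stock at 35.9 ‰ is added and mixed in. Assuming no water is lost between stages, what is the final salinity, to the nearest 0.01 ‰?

29.19 ‰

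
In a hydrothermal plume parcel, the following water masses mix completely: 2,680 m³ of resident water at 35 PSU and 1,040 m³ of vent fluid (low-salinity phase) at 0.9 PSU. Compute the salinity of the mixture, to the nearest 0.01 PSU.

25.47 PSU

Mass of salt is conserved:
salt = 2,680×35 + 1,040×0.9 = 93,800 + 936 = 94,736
volume = 2,680 + 1,040 = 3,720 m³
S = 94,736 / 3,720 = 25.4667 PSU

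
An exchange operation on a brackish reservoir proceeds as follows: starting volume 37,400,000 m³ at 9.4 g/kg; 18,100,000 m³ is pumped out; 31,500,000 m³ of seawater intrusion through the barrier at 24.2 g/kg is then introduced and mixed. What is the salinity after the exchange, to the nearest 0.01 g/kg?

18.58 g/kg

Remaining after removal: 19,300,000 m³ at 9.4 g/kg (salt = 181,420,000)
After addition: salt = 181,420,000 + 31,500,000×24.2 = 943,720,000; volume = 50,800,000 m³
S = 943,720,000 / 50,800,000 = 18.5772 g/kg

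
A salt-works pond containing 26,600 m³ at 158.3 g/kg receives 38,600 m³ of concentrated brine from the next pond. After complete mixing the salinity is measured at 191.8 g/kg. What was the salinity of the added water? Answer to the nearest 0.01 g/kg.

214.89 g/kg

Salt balance: 26,600×158.3 + 38,600×S = 65,200×191.8
4,210,780 + 38,600·S = 12,505,360
S = (12,505,360 − 4,210,780) / 38,600 = 214.8855 g/kg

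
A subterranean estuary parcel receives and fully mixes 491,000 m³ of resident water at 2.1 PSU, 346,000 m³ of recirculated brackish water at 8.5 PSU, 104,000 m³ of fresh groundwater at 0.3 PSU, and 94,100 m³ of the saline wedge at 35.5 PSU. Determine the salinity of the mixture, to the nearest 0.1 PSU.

Salt balance:
salt = 491,000×2.1 + 346,000×8.5 + 104,000×0.3 + 94,100×35.5 = 1,031,100 + 2,941,000 + 31,200 + 3,340,550 = 7,343,850
volume = 491,000 + 346,000 + 104,000 + 94,100 = 1,035,100 m³
S = 7,343,850 / 1,035,100 = 7.095 PSU

7.1 PSU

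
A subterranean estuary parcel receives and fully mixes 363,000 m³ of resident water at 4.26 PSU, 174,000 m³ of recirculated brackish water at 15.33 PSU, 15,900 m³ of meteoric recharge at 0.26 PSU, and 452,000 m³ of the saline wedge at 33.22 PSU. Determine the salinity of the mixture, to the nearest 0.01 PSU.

19.14 PSU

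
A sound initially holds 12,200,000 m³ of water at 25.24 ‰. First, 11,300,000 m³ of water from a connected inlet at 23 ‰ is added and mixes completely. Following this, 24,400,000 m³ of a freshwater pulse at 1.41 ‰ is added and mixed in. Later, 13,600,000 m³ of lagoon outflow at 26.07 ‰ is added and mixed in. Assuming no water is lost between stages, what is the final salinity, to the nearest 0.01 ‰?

15.56 ‰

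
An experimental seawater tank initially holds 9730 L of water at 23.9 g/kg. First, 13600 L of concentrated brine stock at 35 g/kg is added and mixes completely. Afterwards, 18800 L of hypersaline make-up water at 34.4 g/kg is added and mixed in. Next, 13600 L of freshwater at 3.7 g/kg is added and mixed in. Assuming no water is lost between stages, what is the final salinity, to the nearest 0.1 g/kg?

25.2 g/kg

Total salt / total volume:
Initial salt = 9,730×23.9 = 232,547
After stage 1: salt = 232,547 + 13,600×35 = 708,547; volume = 23,330 L; S = 30.371 g/kg
After stage 2: salt = 708,547 + 18,800×34.4 = 1,355,267; volume = 42,130 L; S = 32.169 g/kg
After stage 3: salt = 1,355,267 + 13,600×3.7 = 1,405,587; volume = 55,730 L
S = 1,405,587 / 55,730 = 25.2214 g/kg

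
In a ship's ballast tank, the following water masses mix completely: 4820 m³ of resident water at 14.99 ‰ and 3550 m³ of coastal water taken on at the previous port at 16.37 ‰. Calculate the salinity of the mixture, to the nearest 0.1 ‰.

Total salt / total volume:
salt = 4,820×14.99 + 3,550×16.37 = 72,251.8 + 58,113.5 = 130,365.3
volume = 4,820 + 3,550 = 8,370 m³
S = 130,365.3 / 8,370 = 15.575 ‰

15.6 ‰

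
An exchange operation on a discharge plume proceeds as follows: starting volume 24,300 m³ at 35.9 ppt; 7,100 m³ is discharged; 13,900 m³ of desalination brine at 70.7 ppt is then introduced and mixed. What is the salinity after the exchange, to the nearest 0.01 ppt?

Remaining after removal: 17,200 m³ at 35.9 ppt (salt = 617,480)
After addition: salt = 617,480 + 13,900×70.7 = 1,600,210; volume = 31,100 m³
S = 1,600,210 / 31,100 = 51.4537 ppt

51.45 ppt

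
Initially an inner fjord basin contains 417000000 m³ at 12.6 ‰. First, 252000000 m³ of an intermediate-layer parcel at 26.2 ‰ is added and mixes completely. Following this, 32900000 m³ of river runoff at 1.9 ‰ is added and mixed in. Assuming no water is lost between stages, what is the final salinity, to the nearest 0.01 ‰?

16.98 ‰

By conservation of dissolved salt,
Initial salt = 417,000,000×12.6 = 5,254,200,000
After stage 1: salt = 5,254,200,000 + 252,000,000×26.2 = 11,856,600,000; volume = 669,000,000 m³; S = 17.723 ‰
After stage 2: salt = 11,856,600,000 + 32,900,000×1.9 = 11,919,110,000; volume = 701,900,000 m³
S = 11,919,110,000 / 701,900,000 = 16.9812 ‰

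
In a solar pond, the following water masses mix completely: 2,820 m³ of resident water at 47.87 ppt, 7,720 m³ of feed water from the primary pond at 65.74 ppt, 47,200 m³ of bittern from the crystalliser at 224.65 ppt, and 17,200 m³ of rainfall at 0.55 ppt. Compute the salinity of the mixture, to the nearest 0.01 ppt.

150.19 ppt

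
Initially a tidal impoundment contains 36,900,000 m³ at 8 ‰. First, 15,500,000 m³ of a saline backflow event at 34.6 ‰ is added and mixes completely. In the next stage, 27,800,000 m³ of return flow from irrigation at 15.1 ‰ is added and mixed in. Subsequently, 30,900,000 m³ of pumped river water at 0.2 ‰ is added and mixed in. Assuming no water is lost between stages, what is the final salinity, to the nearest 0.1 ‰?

Conserving salt mass:
Initial salt = 36,900,000×8 = 295,200,000
After stage 1: salt = 295,200,000 + 15,500,000×34.6 = 831,500,000; volume = 52,400,000 m³; S = 15.868 ‰
After stage 2: salt = 831,500,000 + 27,800,000×15.1 = 1,251,280,000; volume = 80,200,000 m³; S = 15.602 ‰
After stage 3: salt = 1,251,280,000 + 30,900,000×0.2 = 1,257,460,000; volume = 111,100,000 m³
S = 1,257,460,000 / 111,100,000 = 11.3183 ‰

11.3 ‰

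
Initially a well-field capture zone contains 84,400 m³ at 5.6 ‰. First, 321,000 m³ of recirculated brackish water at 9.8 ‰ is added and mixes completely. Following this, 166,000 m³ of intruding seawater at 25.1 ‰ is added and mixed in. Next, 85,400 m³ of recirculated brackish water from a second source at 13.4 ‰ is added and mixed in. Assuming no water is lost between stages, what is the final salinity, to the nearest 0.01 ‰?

13.60 ‰

Total salt / total volume:
Initial salt = 84,400×5.6 = 472,640
After stage 1: salt = 472,640 + 321,000×9.8 = 3,618,440; volume = 405,400 m³; S = 8.926 ‰
After stage 2: salt = 3,618,440 + 166,000×25.1 = 7,785,040; volume = 571,400 m³; S = 13.625 ‰
After stage 3: salt = 7,785,040 + 85,400×13.4 = 8,929,400; volume = 656,800 m³
S = 8,929,400 / 656,800 = 13.5953 ‰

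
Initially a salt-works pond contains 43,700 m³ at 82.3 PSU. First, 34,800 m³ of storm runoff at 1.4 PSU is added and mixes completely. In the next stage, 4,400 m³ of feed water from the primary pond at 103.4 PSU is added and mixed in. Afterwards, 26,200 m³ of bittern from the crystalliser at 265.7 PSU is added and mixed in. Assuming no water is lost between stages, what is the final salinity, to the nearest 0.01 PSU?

101.39 PSU

By conservation of dissolved salt,
Initial salt = 43,700×82.3 = 3,596,510
After stage 1: salt = 3,596,510 + 34,800×1.4 = 3,645,230; volume = 78,500 m³; S = 46.436 PSU
After stage 2: salt = 3,645,230 + 4,400×103.4 = 4,100,190; volume = 82,900 m³; S = 49.459 PSU
After stage 3: salt = 4,100,190 + 26,200×265.7 = 11,061,530; volume = 109,100 m³
S = 11,061,530 / 109,100 = 101.3889 PSU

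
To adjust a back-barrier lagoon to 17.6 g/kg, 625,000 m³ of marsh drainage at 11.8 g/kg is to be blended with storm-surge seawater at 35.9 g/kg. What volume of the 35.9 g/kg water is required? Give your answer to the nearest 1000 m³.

Salt balance: 625,000×11.8 + V×35.9 = (625,000+V)×17.6
7,375,000 + 35.9V = 11,000,000 + 17.6V
3,625,000 = 18.3V
V = 198,087.43 m³

198000 m³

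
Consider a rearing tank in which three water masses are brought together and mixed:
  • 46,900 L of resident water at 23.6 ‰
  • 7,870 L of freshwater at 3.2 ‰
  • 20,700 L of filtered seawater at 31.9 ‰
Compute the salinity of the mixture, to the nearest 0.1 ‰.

By conservation of dissolved salt,
salt = 46,900×23.6 + 7,870×3.2 + 20,700×31.9 = 1,106,840 + 25,184 + 660,330 = 1,792,354
volume = 46,900 + 7,870 + 20,700 = 75,470 L
S = 1,792,354 / 75,470 = 23.749 ‰

23.7 ‰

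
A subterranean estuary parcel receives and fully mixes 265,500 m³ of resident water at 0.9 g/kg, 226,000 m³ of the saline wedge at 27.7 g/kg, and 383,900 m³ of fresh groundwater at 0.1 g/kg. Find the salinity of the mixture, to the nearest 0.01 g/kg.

7.47 g/kg

Mass of salt is conserved:
salt = 265,500×0.9 + 226,000×27.7 + 383,900×0.1 = 238,950 + 6,260,200 + 38,390 = 6,537,540
volume = 265,500 + 226,000 + 383,900 = 875,400 m³
S = 6,537,540 / 875,400 = 7.4681 g/kg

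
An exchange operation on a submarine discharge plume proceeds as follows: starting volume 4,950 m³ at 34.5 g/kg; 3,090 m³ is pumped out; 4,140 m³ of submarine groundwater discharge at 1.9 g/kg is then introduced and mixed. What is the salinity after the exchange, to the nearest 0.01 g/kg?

12.01 g/kg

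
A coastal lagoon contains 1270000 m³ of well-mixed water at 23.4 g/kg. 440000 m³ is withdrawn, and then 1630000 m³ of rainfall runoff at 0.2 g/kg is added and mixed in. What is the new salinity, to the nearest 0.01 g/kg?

8.03 g/kg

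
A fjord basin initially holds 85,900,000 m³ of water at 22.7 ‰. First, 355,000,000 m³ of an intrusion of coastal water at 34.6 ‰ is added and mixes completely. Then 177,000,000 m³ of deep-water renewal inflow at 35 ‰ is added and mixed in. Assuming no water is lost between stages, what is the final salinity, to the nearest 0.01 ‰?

By conservation of dissolved salt,
Initial salt = 85,900,000×22.7 = 1,949,930,000
After stage 1: salt = 1,949,930,000 + 355,000,000×34.6 = 14,232,930,000; volume = 440,900,000 m³; S = 32.282 ‰
After stage 2: salt = 14,232,930,000 + 177,000,000×35 = 20,427,930,000; volume = 617,900,000 m³
S = 20,427,930,000 / 617,900,000 = 33.0603 ‰

33.06 ‰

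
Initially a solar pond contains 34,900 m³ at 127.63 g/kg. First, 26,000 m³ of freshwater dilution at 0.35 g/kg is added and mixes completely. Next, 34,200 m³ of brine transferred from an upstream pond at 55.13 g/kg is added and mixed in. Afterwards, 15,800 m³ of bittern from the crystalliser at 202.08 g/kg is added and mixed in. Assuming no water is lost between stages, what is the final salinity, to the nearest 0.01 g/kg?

Weighted by volume,
Initial salt = 34,900×127.63 = 4,454,287
After stage 1: salt = 4,454,287 + 26,000×0.35 = 4,463,387; volume = 60,900 m³; S = 73.29 g/kg
After stage 2: salt = 4,463,387 + 34,200×55.13 = 6,348,833; volume = 95,100 m³; S = 66.76 g/kg
After stage 3: salt = 6,348,833 + 15,800×202.08 = 9,541,697; volume = 110,900 m³
S = 9,541,697 / 110,900 = 86.0387 g/kg

86.04 g/kg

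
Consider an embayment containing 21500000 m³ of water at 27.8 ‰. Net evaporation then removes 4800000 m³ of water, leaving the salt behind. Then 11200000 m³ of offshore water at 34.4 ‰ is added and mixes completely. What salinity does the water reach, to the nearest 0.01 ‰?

35.23 ‰

After evaporation: salt = 21,500,000×27.8 = 597,700,000; volume = 21,500,000 − 4,800,000 = 16,700,000 m³
After mixing: salt = 597,700,000 + 11,200,000×34.4 = 982,980,000; volume = 16,700,000 + 11,200,000 = 27,900,000 m³
S = 982,980,000 / 27,900,000 = 35.2323 ‰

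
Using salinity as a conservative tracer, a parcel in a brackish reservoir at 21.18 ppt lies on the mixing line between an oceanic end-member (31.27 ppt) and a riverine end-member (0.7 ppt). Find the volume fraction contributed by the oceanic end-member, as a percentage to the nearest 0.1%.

Let g be the oceanic fraction. Salt balance per unit volume:
g×31.27 + (1−g)×0.7 = 21.18
g = (21.18 − 0.7) / (31.27 − 0.7) = 20.48/30.57 = 0.6699

67.0%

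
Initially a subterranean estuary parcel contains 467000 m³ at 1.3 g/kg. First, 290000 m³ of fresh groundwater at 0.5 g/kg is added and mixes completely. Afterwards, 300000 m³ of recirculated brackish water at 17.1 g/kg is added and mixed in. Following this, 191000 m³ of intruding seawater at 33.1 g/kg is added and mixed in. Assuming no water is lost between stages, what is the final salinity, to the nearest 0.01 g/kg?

9.78 g/kg

By conservation of dissolved salt,
Initial salt = 467,000×1.3 = 607,100
After stage 1: salt = 607,100 + 290,000×0.5 = 752,100; volume = 757,000 m³; S = 0.994 g/kg
After stage 2: salt = 752,100 + 300,000×17.1 = 5,882,100; volume = 1,057,000 m³; S = 5.565 g/kg
After stage 3: salt = 5,882,100 + 191,000×33.1 = 12,204,200; volume = 1,248,000 m³
S = 12,204,200 / 1,248,000 = 9.779 g/kg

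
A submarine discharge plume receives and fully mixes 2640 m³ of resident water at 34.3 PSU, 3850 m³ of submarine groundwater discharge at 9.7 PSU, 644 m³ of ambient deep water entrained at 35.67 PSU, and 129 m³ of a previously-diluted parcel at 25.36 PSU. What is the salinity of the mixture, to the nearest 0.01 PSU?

21.22 PSU

Mass of salt is conserved:
salt = 2,640×34.3 + 3,850×9.7 + 644×35.67 + 129×25.36 = 90,552 + 37,345 + 22,971.48 + 3,271.44 = 154,139.92
volume = 2,640 + 3,850 + 644 + 129 = 7,263 m³
S = 154,139.92 / 7,263 = 21.2226 PSU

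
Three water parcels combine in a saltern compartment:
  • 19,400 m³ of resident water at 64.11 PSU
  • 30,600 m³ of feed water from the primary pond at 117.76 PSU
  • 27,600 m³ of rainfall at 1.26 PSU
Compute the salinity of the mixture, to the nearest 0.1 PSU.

62.9 PSU

Conserving salt mass:
salt = 19,400×64.11 + 30,600×117.76 + 27,600×1.26 = 1,243,734 + 3,603,456 + 34,776 = 4,881,966
volume = 19,400 + 30,600 + 27,600 = 77,600 m³
S = 4,881,966 / 77,600 = 62.912 PSU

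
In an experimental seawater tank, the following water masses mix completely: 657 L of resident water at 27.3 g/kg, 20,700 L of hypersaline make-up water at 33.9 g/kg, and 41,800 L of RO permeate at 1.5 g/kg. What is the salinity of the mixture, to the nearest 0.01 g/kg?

12.39 g/kg

Weighted by volume,
salt = 657×27.3 + 20,700×33.9 + 41,800×1.5 = 17,936.1 + 701,730 + 62,700 = 782,366.1
volume = 657 + 20,700 + 41,800 = 63,157 L
S = 782,366.1 / 63,157 = 12.3876 g/kg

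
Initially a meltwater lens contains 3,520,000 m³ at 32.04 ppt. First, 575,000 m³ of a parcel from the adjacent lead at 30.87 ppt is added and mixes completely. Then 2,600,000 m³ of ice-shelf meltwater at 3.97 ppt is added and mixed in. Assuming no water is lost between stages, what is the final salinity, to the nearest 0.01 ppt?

By conservation of dissolved salt,
Initial salt = 3,520,000×32.04 = 112,780,800
After stage 1: salt = 112,780,800 + 575,000×30.87 = 130,531,050; volume = 4,095,000 m³; S = 31.876 ppt
After stage 2: salt = 130,531,050 + 2,600,000×3.97 = 140,853,050; volume = 6,695,000 m³
S = 140,853,050 / 6,695,000 = 21.0385 ppt

21.04 ppt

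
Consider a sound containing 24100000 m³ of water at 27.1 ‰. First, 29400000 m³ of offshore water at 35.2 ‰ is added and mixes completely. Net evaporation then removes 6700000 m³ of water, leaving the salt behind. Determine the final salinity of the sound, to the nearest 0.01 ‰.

36.07 ‰

After mixing: salt = 24,100,000×27.1 + 29,400,000×35.2 = 1,687,990,000; volume = 53,500,000 m³
After evaporation: salt unchanged = 1,687,990,000; volume = 53,500,000 − 6,700,000 = 46,800,000 m³
S = 1,687,990,000 / 46,800,000 = 36.0682 ‰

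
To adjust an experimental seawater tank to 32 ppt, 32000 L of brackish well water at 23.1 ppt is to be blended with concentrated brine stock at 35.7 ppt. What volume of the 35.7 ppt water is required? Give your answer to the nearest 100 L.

77000 L

Salt balance: 32,000×23.1 + V×35.7 = (32,000+V)×32
739,200 + 35.7V = 1,024,000 + 32V
284,800 = 3.7V
V = 76,972.97 L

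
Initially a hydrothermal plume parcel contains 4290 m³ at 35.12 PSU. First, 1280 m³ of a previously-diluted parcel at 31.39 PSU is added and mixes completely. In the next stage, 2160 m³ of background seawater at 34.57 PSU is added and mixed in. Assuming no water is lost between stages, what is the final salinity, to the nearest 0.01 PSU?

34.35 PSU

Weighted by volume,
Initial salt = 4,290×35.12 = 150,664.8
After stage 1: salt = 150,664.8 + 1,280×31.39 = 190,844; volume = 5,570 m³; S = 34.263 PSU
After stage 2: salt = 190,844 + 2,160×34.57 = 265,515.2; volume = 7,730 m³
S = 265,515.2 / 7,730 = 34.3487 PSU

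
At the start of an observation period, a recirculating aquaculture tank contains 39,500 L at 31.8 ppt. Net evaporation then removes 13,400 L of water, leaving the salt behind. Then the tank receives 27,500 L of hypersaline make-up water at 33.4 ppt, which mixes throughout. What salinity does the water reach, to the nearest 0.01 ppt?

40.57 ppt

After evaporation: salt = 39,500×31.8 = 1,256,100; volume = 39,500 − 13,400 = 26,100 L
After mixing: salt = 1,256,100 + 27,500×33.4 = 2,174,600; volume = 26,100 + 27,500 = 53,600 L
S = 2,174,600 / 53,600 = 40.5709 ppt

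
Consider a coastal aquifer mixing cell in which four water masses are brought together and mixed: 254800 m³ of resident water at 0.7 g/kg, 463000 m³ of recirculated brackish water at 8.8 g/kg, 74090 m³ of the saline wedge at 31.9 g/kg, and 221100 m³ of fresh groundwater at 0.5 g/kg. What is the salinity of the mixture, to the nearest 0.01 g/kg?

6.64 g/kg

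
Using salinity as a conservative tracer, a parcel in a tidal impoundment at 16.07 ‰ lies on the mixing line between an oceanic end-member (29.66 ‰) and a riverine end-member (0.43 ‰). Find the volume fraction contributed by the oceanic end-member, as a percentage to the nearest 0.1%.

53.5%

Let g be the oceanic fraction. Salt balance per unit volume:
g×29.66 + (1−g)×0.43 = 16.07
g = (16.07 − 0.43) / (29.66 − 0.43) = 15.64/29.23 = 0.5351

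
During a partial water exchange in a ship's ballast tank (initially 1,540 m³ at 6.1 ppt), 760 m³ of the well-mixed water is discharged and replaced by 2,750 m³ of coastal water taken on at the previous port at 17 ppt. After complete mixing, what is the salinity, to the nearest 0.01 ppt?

14.59 ppt

Remaining after removal: 780 m³ at 6.1 ppt (salt = 4,758)
After addition: salt = 4,758 + 2,750×17 = 51,508; volume = 3,530 m³
S = 51,508 / 3,530 = 14.5915 ppt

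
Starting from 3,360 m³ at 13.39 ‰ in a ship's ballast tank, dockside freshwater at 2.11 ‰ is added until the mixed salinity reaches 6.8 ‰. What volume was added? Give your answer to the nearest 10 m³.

Salt balance: 3,360×13.39 + V×2.11 = (3,360+V)×6.8
44,990.4 + 2.11V = 22,848 + 6.8V
22,142.4 = 4.69V
V = 4,721.19 m³

4720 m³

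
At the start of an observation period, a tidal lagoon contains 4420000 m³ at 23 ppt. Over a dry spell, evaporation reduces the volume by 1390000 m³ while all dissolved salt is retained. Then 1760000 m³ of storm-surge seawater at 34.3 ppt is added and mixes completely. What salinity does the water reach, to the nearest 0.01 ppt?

After evaporation: salt = 4,420,000×23 = 101,660,000; volume = 4,420,000 − 1,390,000 = 3,030,000 m³
After mixing: salt = 101,660,000 + 1,760,000×34.3 = 162,028,000; volume = 3,030,000 + 1,760,000 = 4,790,000 m³
S = 162,028,000 / 4,790,000 = 33.8263 ppt

33.83 ppt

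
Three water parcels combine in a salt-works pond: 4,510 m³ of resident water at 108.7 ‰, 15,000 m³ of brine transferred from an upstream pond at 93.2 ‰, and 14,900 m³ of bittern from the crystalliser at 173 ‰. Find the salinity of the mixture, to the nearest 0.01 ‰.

129.79 ‰

Total salt / total volume:
salt = 4,510×108.7 + 15,000×93.2 + 14,900×173 = 490,237 + 1,398,000 + 2,577,700 = 4,465,937
volume = 4,510 + 15,000 + 14,900 = 34,410 m³
S = 4,465,937 / 34,410 = 129.786 ‰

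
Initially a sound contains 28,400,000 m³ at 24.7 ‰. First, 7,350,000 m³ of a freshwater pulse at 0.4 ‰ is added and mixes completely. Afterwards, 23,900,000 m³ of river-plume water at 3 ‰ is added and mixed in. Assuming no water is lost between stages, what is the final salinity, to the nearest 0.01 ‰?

Conserving salt mass:
Initial salt = 28,400,000×24.7 = 701,480,000
After stage 1: salt = 701,480,000 + 7,350,000×0.4 = 704,420,000; volume = 35,750,000 m³; S = 19.704 ‰
After stage 2: salt = 704,420,000 + 23,900,000×3 = 776,120,000; volume = 59,650,000 m³
S = 776,120,000 / 59,650,000 = 13.0112 ‰

13.01 ‰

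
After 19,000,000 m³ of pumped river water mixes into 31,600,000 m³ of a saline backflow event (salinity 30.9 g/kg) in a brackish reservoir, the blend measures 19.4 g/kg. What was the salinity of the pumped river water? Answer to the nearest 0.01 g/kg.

Salt balance: 31,600,000×30.9 + 19,000,000×S = 50,600,000×19.4
976,440,000 + 19,000,000·S = 981,640,000
S = (981,640,000 − 976,440,000) / 19,000,000 = 0.2737 g/kg

0.27 g/kg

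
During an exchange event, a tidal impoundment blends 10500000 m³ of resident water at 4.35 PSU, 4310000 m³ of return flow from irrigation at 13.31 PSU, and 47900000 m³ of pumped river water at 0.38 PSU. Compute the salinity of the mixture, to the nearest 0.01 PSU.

Weighted by volume,
salt = 10,500,000×4.35 + 4,310,000×13.31 + 47,900,000×0.38 = 45,675,000 + 57,366,100 + 18,202,000 = 121,243,100
volume = 10,500,000 + 4,310,000 + 47,900,000 = 62,710,000 m³
S = 121,243,100 / 62,710,000 = 1.9334 PSU

1.93 PSU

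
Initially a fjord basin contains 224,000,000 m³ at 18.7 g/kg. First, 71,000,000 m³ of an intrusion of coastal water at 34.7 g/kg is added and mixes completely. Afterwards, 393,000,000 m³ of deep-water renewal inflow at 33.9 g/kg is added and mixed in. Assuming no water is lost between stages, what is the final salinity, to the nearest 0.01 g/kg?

Conserving salt mass:
Initial salt = 224,000,000×18.7 = 4,188,800,000
After stage 1: salt = 4,188,800,000 + 71,000,000×34.7 = 6,652,500,000; volume = 295,000,000 m³; S = 22.551 g/kg
After stage 2: salt = 6,652,500,000 + 393,000,000×33.9 = 19,975,200,000; volume = 688,000,000 m³
S = 19,975,200,000 / 688,000,000 = 29.0337 g/kg

29.03 g/kg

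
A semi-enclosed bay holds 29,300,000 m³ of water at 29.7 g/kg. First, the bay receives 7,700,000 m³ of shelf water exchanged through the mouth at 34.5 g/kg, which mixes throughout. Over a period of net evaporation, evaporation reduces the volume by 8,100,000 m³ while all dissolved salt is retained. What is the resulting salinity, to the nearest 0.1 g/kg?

39.3 g/kg

After mixing: salt = 29,300,000×29.7 + 7,700,000×34.5 = 1,135,860,000; volume = 37,000,000 m³
After evaporation: salt unchanged = 1,135,860,000; volume = 37,000,000 − 8,100,000 = 28,900,000 m³
S = 1,135,860,000 / 28,900,000 = 39.3031 g/kg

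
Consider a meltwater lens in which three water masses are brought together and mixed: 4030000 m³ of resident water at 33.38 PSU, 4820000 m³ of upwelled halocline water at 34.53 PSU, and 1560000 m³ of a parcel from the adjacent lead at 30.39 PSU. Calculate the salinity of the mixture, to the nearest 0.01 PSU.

33.46 PSU

Salt balance:
salt = 4,030,000×33.38 + 4,820,000×34.53 + 1,560,000×30.39 = 134,521,400 + 166,434,600 + 47,408,400 = 348,364,400
volume = 4,030,000 + 4,820,000 + 1,560,000 = 10,410,000 m³
S = 348,364,400 / 10,410,000 = 33.4644 PSU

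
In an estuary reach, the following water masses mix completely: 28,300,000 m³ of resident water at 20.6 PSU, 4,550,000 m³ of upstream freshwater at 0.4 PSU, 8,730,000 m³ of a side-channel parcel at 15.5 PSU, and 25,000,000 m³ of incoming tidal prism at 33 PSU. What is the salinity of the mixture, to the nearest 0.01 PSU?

23.21 PSU

Total salt / total volume:
salt = 28,300,000×20.6 + 4,550,000×0.4 + 8,730,000×15.5 + 25,000,000×33 = 582,980,000 + 1,820,000 + 135,315,000 + 825,000,000 = 1,545,115,000
volume = 28,300,000 + 4,550,000 + 8,730,000 + 25,000,000 = 66,580,000 m³
S = 1,545,115,000 / 66,580,000 = 23.2069 PSU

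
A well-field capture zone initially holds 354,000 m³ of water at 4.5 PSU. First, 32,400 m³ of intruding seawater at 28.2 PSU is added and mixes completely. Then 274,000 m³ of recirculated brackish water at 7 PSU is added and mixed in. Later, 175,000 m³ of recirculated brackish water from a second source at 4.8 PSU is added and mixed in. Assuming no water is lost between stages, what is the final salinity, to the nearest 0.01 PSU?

6.30 PSU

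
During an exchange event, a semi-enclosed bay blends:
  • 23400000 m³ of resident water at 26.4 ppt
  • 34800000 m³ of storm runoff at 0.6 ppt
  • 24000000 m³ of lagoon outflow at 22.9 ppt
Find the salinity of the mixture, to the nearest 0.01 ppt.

14.46 ppt

Salt balance:
salt = 23,400,000×26.4 + 34,800,000×0.6 + 24,000,000×22.9 = 617,760,000 + 20,880,000 + 549,600,000 = 1,188,240,000
volume = 23,400,000 + 34,800,000 + 24,000,000 = 82,200,000 m³
S = 1,188,240,000 / 82,200,000 = 14.4555 ppt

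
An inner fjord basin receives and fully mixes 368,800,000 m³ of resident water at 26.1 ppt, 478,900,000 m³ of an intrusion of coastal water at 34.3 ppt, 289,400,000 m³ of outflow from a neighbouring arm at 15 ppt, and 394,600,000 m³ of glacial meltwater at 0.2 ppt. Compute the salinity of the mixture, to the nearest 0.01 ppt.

19.89 ppt

By conservation of dissolved salt,
salt = 368,800,000×26.1 + 478,900,000×34.3 + 289,400,000×15 + 394,600,000×0.2 = 9,625,680,000 + 16,426,270,000 + 4,341,000,000 + 78,920,000 = 30,471,870,000
volume = 368,800,000 + 478,900,000 + 289,400,000 + 394,600,000 = 1,531,700,000 m³
S = 30,471,870,000 / 1,531,700,000 = 19.8942 ppt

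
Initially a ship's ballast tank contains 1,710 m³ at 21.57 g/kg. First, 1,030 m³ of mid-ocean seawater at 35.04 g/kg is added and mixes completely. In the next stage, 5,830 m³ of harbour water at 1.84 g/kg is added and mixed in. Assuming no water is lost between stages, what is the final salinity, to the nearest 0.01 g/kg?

Conserving salt mass:
Initial salt = 1,710×21.57 = 36,884.7
After stage 1: salt = 36,884.7 + 1,030×35.04 = 72,975.9; volume = 2,740 m³; S = 26.634 g/kg
After stage 2: salt = 72,975.9 + 5,830×1.84 = 83,703.1; volume = 8,570 m³
S = 83,703.1 / 8,570 = 9.767 g/kg

9.77 g/kg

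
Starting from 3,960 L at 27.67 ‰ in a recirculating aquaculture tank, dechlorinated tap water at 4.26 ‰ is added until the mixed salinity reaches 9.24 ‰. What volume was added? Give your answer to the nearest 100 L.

Salt balance: 3,960×27.67 + V×4.26 = (3,960+V)×9.24
109,573.2 + 4.26V = 36,590.4 + 9.24V
72,982.8 = 4.98V
V = 14,655.18 L

14700 L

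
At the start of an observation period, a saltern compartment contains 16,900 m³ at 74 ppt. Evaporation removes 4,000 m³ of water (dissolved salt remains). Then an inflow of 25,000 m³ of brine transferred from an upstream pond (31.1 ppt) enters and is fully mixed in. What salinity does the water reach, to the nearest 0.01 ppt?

After evaporation: salt = 16,900×74 = 1,250,600; volume = 16,900 − 4,000 = 12,900 m³
After mixing: salt = 1,250,600 + 25,000×31.1 = 2,028,100; volume = 12,900 + 25,000 = 37,900 m³
S = 2,028,100 / 37,900 = 53.5119 ppt

53.51 ppt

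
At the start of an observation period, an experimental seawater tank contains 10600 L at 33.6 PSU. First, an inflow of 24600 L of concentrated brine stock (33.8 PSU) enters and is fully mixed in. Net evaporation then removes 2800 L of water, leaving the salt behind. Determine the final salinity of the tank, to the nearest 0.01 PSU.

36.66 PSU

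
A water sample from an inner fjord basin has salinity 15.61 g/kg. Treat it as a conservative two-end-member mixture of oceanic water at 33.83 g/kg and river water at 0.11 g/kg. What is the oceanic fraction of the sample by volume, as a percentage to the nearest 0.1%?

Let g be the oceanic fraction. Salt balance per unit volume:
g×33.83 + (1−g)×0.11 = 15.61
g = (15.61 − 0.11) / (33.83 − 0.11) = 15.5/33.72 = 0.4597

46.0%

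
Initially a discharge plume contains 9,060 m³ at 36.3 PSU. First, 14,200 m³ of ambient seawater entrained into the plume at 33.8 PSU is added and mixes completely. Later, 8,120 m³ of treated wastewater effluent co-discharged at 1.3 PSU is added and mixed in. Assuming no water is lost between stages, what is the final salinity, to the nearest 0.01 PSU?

26.11 PSU

Weighted by volume,
Initial salt = 9,060×36.3 = 328,878
After stage 1: salt = 328,878 + 14,200×33.8 = 808,838; volume = 23,260 m³; S = 34.774 PSU
After stage 2: salt = 808,838 + 8,120×1.3 = 819,394; volume = 31,380 m³
S = 819,394 / 31,380 = 26.112 PSU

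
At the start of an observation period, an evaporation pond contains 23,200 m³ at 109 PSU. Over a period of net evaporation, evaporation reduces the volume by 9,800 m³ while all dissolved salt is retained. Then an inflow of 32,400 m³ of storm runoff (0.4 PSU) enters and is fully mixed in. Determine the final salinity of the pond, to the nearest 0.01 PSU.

After evaporation: salt = 23,200×109 = 2,528,800; volume = 23,200 − 9,800 = 13,400 m³
After mixing: salt = 2,528,800 + 32,400×0.4 = 2,541,760; volume = 13,400 + 32,400 = 45,800 m³
S = 2,541,760 / 45,800 = 55.4969 PSU

55.50 PSU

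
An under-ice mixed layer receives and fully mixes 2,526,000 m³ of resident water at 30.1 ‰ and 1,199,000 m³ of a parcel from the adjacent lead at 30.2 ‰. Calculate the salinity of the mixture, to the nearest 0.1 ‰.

30.1 ‰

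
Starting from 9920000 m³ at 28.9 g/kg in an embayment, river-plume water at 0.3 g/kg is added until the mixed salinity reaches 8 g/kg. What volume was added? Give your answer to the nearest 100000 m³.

26900000 m³

Salt balance: 9,920,000×28.9 + V×0.3 = (9,920,000+V)×8
286,688,000 + 0.3V = 79,360,000 + 8V
207,328,000 = 7.7V
V = 26,925,714.29 m³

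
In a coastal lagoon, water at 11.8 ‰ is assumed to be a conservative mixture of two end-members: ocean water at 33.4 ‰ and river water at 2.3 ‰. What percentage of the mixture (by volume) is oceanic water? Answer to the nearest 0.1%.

Let g be the oceanic fraction. Salt balance per unit volume:
g×33.4 + (1−g)×2.3 = 11.8
g = (11.8 − 2.3) / (33.4 − 2.3) = 9.5/31.1 = 0.3055

30.5%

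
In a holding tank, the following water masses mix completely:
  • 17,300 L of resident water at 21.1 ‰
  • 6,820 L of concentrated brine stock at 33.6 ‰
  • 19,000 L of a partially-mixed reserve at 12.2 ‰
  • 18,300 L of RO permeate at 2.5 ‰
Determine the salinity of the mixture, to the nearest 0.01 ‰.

Total salt / total volume:
salt = 17,300×21.1 + 6,820×33.6 + 19,000×12.2 + 18,300×2.5 = 365,030 + 229,152 + 231,800 + 45,750 = 871,732
volume = 17,300 + 6,820 + 19,000 + 18,300 = 61,420 L
S = 871,732 / 61,420 = 14.193 ‰

14.19 ‰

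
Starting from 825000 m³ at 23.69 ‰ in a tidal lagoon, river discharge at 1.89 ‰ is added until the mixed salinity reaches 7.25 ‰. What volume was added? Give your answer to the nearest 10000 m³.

2530000 m³

Salt balance: 825,000×23.69 + V×1.89 = (825,000+V)×7.25
19,544,250 + 1.89V = 5,981,250 + 7.25V
13,563,000 = 5.36V
V = 2,530,410.45 m³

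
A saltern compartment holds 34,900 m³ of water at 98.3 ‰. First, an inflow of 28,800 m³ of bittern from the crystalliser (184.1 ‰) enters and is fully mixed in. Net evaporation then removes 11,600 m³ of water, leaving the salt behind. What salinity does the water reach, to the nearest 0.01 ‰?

167.62 ‰

After mixing: salt = 34,900×98.3 + 28,800×184.1 = 8,732,750; volume = 63,700 m³
After evaporation: salt unchanged = 8,732,750; volume = 63,700 − 11,600 = 52,100 m³
S = 8,732,750 / 52,100 = 167.6152 ‰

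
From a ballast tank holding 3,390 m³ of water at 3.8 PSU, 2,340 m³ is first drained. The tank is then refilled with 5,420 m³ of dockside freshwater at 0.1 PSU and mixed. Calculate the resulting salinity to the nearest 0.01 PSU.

0.70 PSU

Remaining after removal: 1,050 m³ at 3.8 PSU (salt = 3,990)
After addition: salt = 3,990 + 5,420×0.1 = 4,532; volume = 6,470 m³
S = 4,532 / 6,470 = 0.7005 PSU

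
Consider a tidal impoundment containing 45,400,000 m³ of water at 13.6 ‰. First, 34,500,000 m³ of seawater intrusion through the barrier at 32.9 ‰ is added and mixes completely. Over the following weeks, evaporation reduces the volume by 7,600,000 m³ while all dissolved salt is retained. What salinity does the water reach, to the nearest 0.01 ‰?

After mixing: salt = 45,400,000×13.6 + 34,500,000×32.9 = 1,752,490,000; volume = 79,900,000 m³
After evaporation: salt unchanged = 1,752,490,000; volume = 79,900,000 − 7,600,000 = 72,300,000 m³
S = 1,752,490,000 / 72,300,000 = 24.2391 ‰

24.24 ‰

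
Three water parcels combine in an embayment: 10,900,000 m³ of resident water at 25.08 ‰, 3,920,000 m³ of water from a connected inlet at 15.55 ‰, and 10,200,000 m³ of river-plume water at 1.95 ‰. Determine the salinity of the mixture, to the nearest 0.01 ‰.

Weighted by volume,
salt = 10,900,000×25.08 + 3,920,000×15.55 + 10,200,000×1.95 = 273,372,000 + 60,956,000 + 19,890,000 = 354,218,000
volume = 10,900,000 + 3,920,000 + 10,200,000 = 25,020,000 m³
S = 354,218,000 / 25,020,000 = 14.1574 ‰

14.16 ‰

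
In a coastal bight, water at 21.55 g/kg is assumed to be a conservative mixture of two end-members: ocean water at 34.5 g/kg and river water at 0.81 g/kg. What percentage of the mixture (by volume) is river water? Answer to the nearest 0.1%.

38.4%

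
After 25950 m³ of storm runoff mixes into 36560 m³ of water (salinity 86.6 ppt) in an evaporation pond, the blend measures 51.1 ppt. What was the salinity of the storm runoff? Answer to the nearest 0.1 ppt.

Salt balance: 36,560×86.6 + 25,950×S = 62,510×51.1
3,166,096 + 25,950·S = 3,194,261
S = (3,194,261 − 3,166,096) / 25,950 = 1.0854 ppt

1.1 ppt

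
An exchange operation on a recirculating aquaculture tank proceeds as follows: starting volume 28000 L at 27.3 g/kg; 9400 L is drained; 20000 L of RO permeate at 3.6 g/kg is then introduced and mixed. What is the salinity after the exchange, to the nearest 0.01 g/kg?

15.02 g/kg

Remaining after removal: 18,600 L at 27.3 g/kg (salt = 507,780)
After addition: salt = 507,780 + 20,000×3.6 = 579,780; volume = 38,600 L
S = 579,780 / 38,600 = 15.0202 g/kg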